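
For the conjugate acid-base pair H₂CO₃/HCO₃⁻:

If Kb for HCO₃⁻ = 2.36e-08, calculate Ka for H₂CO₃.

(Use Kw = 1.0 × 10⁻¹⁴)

For a conjugate pair Ka × Kb = Kw, so Ka = Kw/Kb = 1.0 × 10⁻¹⁴ / 2.36e-08 = 4.24e-07.

K_a = 4.24e-07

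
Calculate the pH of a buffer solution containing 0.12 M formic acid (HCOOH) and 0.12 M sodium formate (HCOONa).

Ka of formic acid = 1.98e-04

pKa = -log(1.98e-04) = 3.70. pH = pKa + log([A⁻]/[HA]) = 3.70 + log(0.12/0.12)

pH = 3.70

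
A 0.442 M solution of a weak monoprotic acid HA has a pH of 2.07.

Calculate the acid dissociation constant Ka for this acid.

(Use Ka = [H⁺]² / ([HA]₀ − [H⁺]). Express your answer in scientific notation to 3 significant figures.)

[H⁺] = 10^(−pH) = 10^(−2.07) = 8.511e-03 M. For HA ⇌ H⁺ + A⁻, Ka = [H⁺][A⁻]/[HA] = [H⁺]² / ([HA]₀ − [H⁺]) = (8.511e-03)² / (0.442 − 8.511e-03) = 1.67e-04.

K_a = 1.67e-04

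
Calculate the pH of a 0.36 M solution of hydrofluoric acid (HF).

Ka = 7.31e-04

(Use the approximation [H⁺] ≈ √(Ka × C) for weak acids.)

[H⁺] = √(Ka × C) = √(7.31e-04 × 0.36) = 1.6222e-02. pH = -log(1.6222e-02)

pH = 1.79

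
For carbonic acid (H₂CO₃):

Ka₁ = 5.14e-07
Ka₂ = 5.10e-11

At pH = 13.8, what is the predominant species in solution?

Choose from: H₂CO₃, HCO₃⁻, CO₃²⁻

pKa₁ = 6.29, pKa₂ = 10.29. For a polyprotic acid the predominant species crosses at each pKa: below pKa_n the protonated form dominates, above it the deprotonated form does. At pH = 13.8, the predominant species is CO₃²⁻.

CO₃²⁻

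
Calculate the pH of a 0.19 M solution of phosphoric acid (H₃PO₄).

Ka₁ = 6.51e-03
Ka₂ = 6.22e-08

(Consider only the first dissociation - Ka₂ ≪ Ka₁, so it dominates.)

First dissociation dominates. From Ka₁ = [H⁺][HA⁻]/[H₂A], x² + Ka₁·x − Ka₁·C = 0 with C = 0.19 M and Ka₁ = 6.51e-03. Solving: [H⁺] = (−Ka₁ + √(Ka₁² + 4·Ka₁·C)) / 2 = 3.2065e-02 M. pH = -log(3.2065e-02) = 1.49.

pH = 1.49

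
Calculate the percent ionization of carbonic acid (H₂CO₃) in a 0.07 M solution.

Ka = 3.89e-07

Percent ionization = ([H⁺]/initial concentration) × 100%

Using Ka equilibrium: x² + Ka×x - Ka×C = 0. Solving: [H⁺] = 1.6482e-04. Percent = (1.6482e-04/0.07) × 100

Percent ionization = 0.235%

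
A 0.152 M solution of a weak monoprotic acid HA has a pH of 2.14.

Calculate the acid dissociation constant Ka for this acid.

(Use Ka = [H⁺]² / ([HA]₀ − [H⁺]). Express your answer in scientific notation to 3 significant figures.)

[H⁺] = 10^(−pH) = 10^(−2.14) = 7.244e-03 M. For HA ⇌ H⁺ + A⁻, Ka = [H⁺][A⁻]/[HA] = [H⁺]² / ([HA]₀ − [H⁺]) = (7.244e-03)² / (0.152 − 7.244e-03) = 3.63e-04.

K_a = 3.63e-04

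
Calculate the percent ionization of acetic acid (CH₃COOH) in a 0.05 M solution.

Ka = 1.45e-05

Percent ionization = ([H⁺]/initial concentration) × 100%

Using Ka equilibrium: x² + Ka×x - Ka×C = 0. Solving: [H⁺] = 8.4425e-04. Percent = (8.4425e-04/0.05) × 100

Percent ionization = 1.69%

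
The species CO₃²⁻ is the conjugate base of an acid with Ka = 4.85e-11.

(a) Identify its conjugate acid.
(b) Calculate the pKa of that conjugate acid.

(a) The conjugate acid is formed by adding one H⁺ to CO₃²⁻, giving HCO₃⁻. (b) pKa = -log(Ka) = -log(4.85e-11) = 10.31.

Conjugate acid: HCO₃⁻; pK_a = 10.31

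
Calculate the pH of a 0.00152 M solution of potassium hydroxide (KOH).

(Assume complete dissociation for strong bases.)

[OH⁻] = 0.00152 M for strong base. pOH = -log[OH⁻] = 2.82, pH = 14 - pOH

pH = 11.18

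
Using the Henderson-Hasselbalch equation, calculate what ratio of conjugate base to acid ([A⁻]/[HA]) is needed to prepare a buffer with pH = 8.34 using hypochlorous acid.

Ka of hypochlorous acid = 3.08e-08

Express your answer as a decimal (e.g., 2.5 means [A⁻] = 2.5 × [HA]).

pKa = -log(3.08e-08) = 7.5114. pH = pKa + log([A⁻]/[HA]), so log([A⁻]/[HA]) = pH − pKa = 8.34 − 7.5114 = 0.8286. [A⁻]/[HA] = 10^(0.8286) = 6.74

[A⁻]/[HA] = 6.74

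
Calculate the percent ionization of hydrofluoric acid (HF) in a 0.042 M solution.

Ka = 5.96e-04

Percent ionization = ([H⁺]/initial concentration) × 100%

Using Ka equilibrium: x² + Ka×x - Ka×C = 0. Solving: [H⁺] = 4.7141e-03. Percent = (4.7141e-03/0.042) × 100

Percent ionization = 11.2%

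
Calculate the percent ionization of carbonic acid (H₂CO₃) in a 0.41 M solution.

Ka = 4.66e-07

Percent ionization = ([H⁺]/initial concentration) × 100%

Using Ka equilibrium: x² + Ka×x - Ka×C = 0. Solving: [H⁺] = 4.3687e-04. Percent = (4.3687e-04/0.41) × 100

Percent ionization = 0.107%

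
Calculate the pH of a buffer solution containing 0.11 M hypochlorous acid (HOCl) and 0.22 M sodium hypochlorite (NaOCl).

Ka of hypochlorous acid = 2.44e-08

pKa = -log(2.44e-08) = 7.61. pH = pKa + log([A⁻]/[HA]) = 7.61 + log(0.22/0.11)

pH = 7.91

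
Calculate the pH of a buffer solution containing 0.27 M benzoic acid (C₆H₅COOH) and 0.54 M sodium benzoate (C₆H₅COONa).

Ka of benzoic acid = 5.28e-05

pKa = -log(5.28e-05) = 4.28. pH = pKa + log([A⁻]/[HA]) = 4.28 + log(0.54/0.27)

pH = 4.58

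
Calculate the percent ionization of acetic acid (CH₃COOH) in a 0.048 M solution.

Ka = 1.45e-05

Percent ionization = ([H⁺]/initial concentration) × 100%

Using Ka equilibrium: x² + Ka×x - Ka×C = 0. Solving: [H⁺] = 8.2705e-04. Percent = (8.2705e-04/0.048) × 100

Percent ionization = 1.72%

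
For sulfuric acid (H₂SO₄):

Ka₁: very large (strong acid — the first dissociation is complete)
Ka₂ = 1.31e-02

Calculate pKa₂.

pKa₂ = -log(Ka₂) = -log(1.31e-02) = 1.88.

pK_{a2} = 1.88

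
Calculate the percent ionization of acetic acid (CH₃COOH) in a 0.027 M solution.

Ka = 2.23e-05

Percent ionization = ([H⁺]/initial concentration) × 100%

Using Ka equilibrium: x² + Ka×x - Ka×C = 0. Solving: [H⁺] = 7.6488e-04. Percent = (7.6488e-04/0.027) × 100

Percent ionization = 2.83%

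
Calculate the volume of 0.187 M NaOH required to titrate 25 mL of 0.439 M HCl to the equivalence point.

At equivalence: moles acid = moles base. moles HCl = 0.439 × 25/1000 = 0.01098 mol. V_base = moles / 0.187 × 1000 = 58.7 mL.

V_{base} = 58.7 mL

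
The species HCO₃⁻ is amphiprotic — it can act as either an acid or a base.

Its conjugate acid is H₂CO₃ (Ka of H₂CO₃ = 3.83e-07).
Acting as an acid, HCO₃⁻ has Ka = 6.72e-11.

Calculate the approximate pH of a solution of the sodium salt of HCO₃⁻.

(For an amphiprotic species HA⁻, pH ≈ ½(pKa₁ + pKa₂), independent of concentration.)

pKa₁ = -log(3.83e-07) = 6.42; pKa₂ = -log(6.72e-11) = 10.17. For an amphiprotic species, pH ≈ ½(pKa₁ + pKa₂) = ½(6.42 + 10.17) = 8.29.

pH = 8.29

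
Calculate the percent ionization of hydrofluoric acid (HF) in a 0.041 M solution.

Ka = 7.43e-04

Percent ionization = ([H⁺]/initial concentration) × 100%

Using Ka equilibrium: x² + Ka×x - Ka×C = 0. Solving: [H⁺] = 5.1603e-03. Percent = (5.1603e-03/0.041) × 100

Percent ionization = 12.6%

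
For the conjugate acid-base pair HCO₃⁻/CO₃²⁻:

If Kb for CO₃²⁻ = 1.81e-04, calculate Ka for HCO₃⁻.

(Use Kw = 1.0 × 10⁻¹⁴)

For a conjugate pair Ka × Kb = Kw, so Ka = Kw/Kb = 1.0 × 10⁻¹⁴ / 1.81e-04 = 5.52e-11.

K_a = 5.52e-11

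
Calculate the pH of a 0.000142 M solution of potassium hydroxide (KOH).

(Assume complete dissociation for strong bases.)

[OH⁻] = 0.000142 M for strong base. pOH = -log[OH⁻] = 3.85, pH = 14 - pOH

pH = 10.15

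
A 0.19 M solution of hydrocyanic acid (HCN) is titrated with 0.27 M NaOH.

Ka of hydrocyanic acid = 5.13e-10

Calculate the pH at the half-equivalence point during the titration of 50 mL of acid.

At half-equivalence [HA] = [A⁻], so Henderson-Hasselbalch gives pH = pKa = -log(5.13e-10) = 9.29.

pH = pKa = 9.29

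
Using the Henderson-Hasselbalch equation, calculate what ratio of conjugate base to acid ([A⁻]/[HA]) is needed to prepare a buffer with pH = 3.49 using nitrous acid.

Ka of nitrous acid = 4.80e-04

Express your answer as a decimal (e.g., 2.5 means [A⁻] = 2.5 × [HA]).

pKa = -log(4.80e-04) = 3.3188. pH = pKa + log([A⁻]/[HA]), so log([A⁻]/[HA]) = pH − pKa = 3.49 − 3.3188 = 0.1712. [A⁻]/[HA] = 10^(0.1712) = 1.48

[A⁻]/[HA] = 1.48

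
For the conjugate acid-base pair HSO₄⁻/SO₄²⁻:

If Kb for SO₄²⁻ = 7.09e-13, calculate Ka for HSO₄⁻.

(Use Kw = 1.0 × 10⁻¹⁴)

For a conjugate pair Ka × Kb = Kw, so Ka = Kw/Kb = 1.0 × 10⁻¹⁴ / 7.09e-13 = 1.41e-02.

K_a = 1.41e-02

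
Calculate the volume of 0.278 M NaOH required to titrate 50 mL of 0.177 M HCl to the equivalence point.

At equivalence: moles acid = moles base. moles HCl = 0.177 × 50/1000 = 0.00885 mol. V_base = moles / 0.278 × 1000 = 31.8 mL.

V_{base} = 31.8 mL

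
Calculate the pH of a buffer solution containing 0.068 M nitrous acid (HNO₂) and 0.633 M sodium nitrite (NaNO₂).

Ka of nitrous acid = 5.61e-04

pKa = -log(5.61e-04) = 3.25. pH = pKa + log([A⁻]/[HA]) = 3.25 + log(0.633/0.068)

pH = 4.22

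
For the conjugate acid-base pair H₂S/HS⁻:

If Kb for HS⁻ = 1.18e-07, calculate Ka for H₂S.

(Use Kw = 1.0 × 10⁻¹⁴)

For a conjugate pair Ka × Kb = Kw, so Ka = Kw/Kb = 1.0 × 10⁻¹⁴ / 1.18e-07 = 8.47e-08.

K_a = 8.47e-08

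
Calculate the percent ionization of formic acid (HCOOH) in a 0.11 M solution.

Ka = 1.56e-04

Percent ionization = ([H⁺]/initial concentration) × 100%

Using Ka equilibrium: x² + Ka×x - Ka×C = 0. Solving: [H⁺] = 4.0652e-03. Percent = (4.0652e-03/0.11) × 100

Percent ionization = 3.7%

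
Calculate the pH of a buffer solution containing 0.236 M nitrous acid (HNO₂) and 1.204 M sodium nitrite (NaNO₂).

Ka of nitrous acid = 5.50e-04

pKa = -log(5.50e-04) = 3.26. pH = pKa + log([A⁻]/[HA]) = 3.26 + log(1.204/0.236)

pH = 3.97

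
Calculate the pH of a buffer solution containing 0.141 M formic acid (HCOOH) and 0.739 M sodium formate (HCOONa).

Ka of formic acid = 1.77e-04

pKa = -log(1.77e-04) = 3.75. pH = pKa + log([A⁻]/[HA]) = 3.75 + log(0.739/0.141)

pH = 4.47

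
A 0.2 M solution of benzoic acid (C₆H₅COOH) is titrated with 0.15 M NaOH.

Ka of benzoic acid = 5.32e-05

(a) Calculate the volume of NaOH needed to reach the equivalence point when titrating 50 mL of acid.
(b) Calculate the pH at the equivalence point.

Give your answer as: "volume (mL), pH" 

moles acid = 0.2 × 50/1000 = 0.01 mol; V_base = moles/0.15 × 1000 = 66.7 mL. At equivalence only the conjugate base is present: [A⁻] = 0.01/0.117 = 8.5714e-02 M. Kb = Kw/Ka = 1.88e-10; [OH⁻] = √(Kb × [A⁻]) = 4.0139e-06; pOH = 5.40; pH = 14 - pOH = 8.60.

V = 66.7 mL, pH = 8.60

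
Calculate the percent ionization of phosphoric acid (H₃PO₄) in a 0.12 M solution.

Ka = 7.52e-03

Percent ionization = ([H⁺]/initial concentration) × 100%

Using Ka equilibrium: x² + Ka×x - Ka×C = 0. Solving: [H⁺] = 2.6514e-02. Percent = (2.6514e-02/0.12) × 100

Percent ionization = 22.1%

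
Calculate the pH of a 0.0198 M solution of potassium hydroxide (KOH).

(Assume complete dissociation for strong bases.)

[OH⁻] = 0.0198 M for strong base. pOH = -log[OH⁻] = 1.70, pH = 14 - pOH

pH = 12.30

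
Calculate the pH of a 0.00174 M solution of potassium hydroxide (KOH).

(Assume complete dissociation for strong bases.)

[OH⁻] = 0.00174 M for strong base. pOH = -log[OH⁻] = 2.76, pH = 14 - pOH

pH = 11.24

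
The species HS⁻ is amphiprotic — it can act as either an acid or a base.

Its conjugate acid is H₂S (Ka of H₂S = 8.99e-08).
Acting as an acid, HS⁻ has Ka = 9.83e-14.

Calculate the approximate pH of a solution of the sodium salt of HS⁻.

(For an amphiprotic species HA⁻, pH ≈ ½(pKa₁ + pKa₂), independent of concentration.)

pKa₁ = -log(8.99e-08) = 7.05; pKa₂ = -log(9.83e-14) = 13.01. For an amphiprotic species, pH ≈ ½(pKa₁ + pKa₂) = ½(7.05 + 13.01) = 10.03.

pH = 10.03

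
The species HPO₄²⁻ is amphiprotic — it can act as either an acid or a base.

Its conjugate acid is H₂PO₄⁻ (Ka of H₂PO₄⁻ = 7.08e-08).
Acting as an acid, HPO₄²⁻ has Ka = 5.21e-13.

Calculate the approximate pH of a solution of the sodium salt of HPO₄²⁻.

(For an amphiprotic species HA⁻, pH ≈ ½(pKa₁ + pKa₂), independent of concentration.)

pKa₁ = -log(7.08e-08) = 7.15; pKa₂ = -log(5.21e-13) = 12.28. For an amphiprotic species, pH ≈ ½(pKa₁ + pKa₂) = ½(7.15 + 12.28) = 9.72.

pH = 9.72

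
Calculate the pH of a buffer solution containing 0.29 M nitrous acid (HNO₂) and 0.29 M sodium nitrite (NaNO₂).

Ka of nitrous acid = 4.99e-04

pKa = -log(4.99e-04) = 3.30. pH = pKa + log([A⁻]/[HA]) = 3.30 + log(0.29/0.29)

pH = 3.30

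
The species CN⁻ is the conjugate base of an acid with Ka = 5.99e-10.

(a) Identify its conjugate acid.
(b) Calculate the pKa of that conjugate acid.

(a) The conjugate acid is formed by adding one H⁺ to CN⁻, giving HCN. (b) pKa = -log(Ka) = -log(5.99e-10) = 9.22.

Conjugate acid: HCN; pK_a = 9.22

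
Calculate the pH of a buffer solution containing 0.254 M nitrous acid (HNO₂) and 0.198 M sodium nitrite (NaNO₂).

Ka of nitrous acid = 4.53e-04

pKa = -log(4.53e-04) = 3.34. pH = pKa + log([A⁻]/[HA]) = 3.34 + log(0.198/0.254)

pH = 3.24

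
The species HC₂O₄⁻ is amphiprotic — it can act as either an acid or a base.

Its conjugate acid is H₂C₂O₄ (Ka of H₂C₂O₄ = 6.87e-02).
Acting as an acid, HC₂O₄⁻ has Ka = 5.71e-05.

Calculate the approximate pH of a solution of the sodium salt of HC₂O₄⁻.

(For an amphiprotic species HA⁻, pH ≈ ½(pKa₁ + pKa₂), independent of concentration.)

pKa₁ = -log(6.87e-02) = 1.16; pKa₂ = -log(5.71e-05) = 4.24. For an amphiprotic species, pH ≈ ½(pKa₁ + pKa₂) = ½(1.16 + 4.24) = 2.70.

pH = 2.70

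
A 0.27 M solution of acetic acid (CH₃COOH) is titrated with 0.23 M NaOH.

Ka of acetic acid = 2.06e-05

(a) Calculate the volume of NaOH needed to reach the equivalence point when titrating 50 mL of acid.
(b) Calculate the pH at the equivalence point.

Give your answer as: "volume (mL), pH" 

moles acid = 0.27 × 50/1000 = 0.0135 mol; V_base = moles/0.23 × 1000 = 58.7 mL. At equivalence only the conjugate base is present: [A⁻] = 0.0135/0.109 = 1.2420e-01 M. Kb = Kw/Ka = 4.85e-10; [OH⁻] = √(Kb × [A⁻]) = 7.7647e-06; pOH = 5.11; pH = 14 - pOH = 8.89.

V = 58.7 mL, pH = 8.89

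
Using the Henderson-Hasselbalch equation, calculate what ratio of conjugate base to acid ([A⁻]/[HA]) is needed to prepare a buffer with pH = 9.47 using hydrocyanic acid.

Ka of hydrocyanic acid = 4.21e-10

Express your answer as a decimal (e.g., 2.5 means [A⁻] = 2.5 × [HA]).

pKa = -log(4.21e-10) = 9.3757. pH = pKa + log([A⁻]/[HA]), so log([A⁻]/[HA]) = pH − pKa = 9.47 − 9.3757 = 0.0943. [A⁻]/[HA] = 10^(0.0943) = 1.24

[A⁻]/[HA] = 1.24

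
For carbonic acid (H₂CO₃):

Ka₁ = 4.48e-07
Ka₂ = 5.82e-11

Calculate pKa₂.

pKa₂ = -log(Ka₂) = -log(5.82e-11) = 10.24.

pK_{a2} = 10.24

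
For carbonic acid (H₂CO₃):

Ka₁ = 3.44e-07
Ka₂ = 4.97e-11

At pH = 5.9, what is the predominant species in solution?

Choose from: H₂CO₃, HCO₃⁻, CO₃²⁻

pKa₁ = 6.46, pKa₂ = 10.30. For a polyprotic acid the predominant species crosses at each pKa: below pKa_n the protonated form dominates, above it the deprotonated form does. At pH = 5.9, the predominant species is H₂CO₃.

H₂CO₃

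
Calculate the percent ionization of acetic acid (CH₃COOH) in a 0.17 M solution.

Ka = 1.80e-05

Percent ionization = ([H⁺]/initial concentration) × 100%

Using Ka equilibrium: x² + Ka×x - Ka×C = 0. Solving: [H⁺] = 1.7403e-03. Percent = (1.7403e-03/0.17) × 100

Percent ionization = 1.02%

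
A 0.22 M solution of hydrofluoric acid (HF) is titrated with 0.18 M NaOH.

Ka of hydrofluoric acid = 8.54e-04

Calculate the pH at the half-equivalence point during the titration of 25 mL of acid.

At half-equivalence [HA] = [A⁻], so Henderson-Hasselbalch gives pH = pKa = -log(8.54e-04) = 3.07.

pH = pKa = 3.07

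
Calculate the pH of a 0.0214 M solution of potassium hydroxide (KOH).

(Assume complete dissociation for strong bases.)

[OH⁻] = 0.0214 M for strong base. pOH = -log[OH⁻] = 1.67, pH = 14 - pOH

pH = 12.33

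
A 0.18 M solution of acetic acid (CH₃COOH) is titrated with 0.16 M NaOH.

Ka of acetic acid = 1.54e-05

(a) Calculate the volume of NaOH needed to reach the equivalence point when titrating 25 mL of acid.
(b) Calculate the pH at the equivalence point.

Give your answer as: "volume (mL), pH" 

moles acid = 0.18 × 25/1000 = 0.0045 mol; V_base = moles/0.16 × 1000 = 28.1 mL. At equivalence only the conjugate base is present: [A⁻] = 0.0045/0.053 = 8.4706e-02 M. Kb = Kw/Ka = 6.49e-10; [OH⁻] = √(Kb × [A⁻]) = 7.4165e-06; pOH = 5.13; pH = 14 - pOH = 8.87.

V = 28.1 mL, pH = 8.87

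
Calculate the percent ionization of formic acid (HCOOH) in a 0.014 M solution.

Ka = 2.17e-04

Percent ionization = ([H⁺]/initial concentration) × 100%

Using Ka equilibrium: x² + Ka×x - Ka×C = 0. Solving: [H⁺] = 1.6379e-03. Percent = (1.6379e-03/0.014) × 100

Percent ionization = 11.7%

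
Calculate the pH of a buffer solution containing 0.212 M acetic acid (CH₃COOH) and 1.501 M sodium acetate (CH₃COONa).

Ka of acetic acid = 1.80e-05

pKa = -log(1.80e-05) = 4.74. pH = pKa + log([A⁻]/[HA]) = 4.74 + log(1.501/0.212)

pH = 5.59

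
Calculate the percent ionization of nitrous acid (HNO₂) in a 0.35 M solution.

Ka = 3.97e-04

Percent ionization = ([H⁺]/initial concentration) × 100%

Using Ka equilibrium: x² + Ka×x - Ka×C = 0. Solving: [H⁺] = 1.1591e-02. Percent = (1.1591e-02/0.35) × 100

Percent ionization = 3.31%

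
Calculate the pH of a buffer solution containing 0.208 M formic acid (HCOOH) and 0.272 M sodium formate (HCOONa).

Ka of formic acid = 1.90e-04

pKa = -log(1.90e-04) = 3.72. pH = pKa + log([A⁻]/[HA]) = 3.72 + log(0.272/0.208)

pH = 3.84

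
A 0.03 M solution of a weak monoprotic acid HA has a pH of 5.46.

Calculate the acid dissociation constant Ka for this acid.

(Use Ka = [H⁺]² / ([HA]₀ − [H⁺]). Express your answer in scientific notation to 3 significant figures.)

[H⁺] = 10^(−pH) = 10^(−5.46) = 3.467e-06 M. For HA ⇌ H⁺ + A⁻, Ka = [H⁺][A⁻]/[HA] = [H⁺]² / ([HA]₀ − [H⁺]) = (3.467e-06)² / (0.03 − 3.467e-06) = 4.01e-10.

K_a = 4.01e-10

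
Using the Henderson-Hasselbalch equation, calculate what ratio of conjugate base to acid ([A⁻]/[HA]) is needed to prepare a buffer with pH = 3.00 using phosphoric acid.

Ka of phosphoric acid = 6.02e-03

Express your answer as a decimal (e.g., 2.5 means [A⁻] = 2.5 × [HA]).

pKa = -log(6.02e-03) = 2.2204. pH = pKa + log([A⁻]/[HA]), so log([A⁻]/[HA]) = pH − pKa = 3.00 − 2.2204 = 0.7796. [A⁻]/[HA] = 10^(0.7796) = 6.02

[A⁻]/[HA] = 6.02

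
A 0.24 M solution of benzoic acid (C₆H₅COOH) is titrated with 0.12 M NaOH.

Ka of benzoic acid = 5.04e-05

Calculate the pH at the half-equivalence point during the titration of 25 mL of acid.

At half-equivalence [HA] = [A⁻], so Henderson-Hasselbalch gives pH = pKa = -log(5.04e-05) = 4.30.

pH = pKa = 4.30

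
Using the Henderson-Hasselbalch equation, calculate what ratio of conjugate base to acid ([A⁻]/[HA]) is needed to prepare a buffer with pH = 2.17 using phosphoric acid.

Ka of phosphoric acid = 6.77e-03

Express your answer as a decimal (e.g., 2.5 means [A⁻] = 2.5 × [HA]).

pKa = -log(6.77e-03) = 2.1694. pH = pKa + log([A⁻]/[HA]), so log([A⁻]/[HA]) = pH − pKa = 2.17 − 2.1694 = 0.0006. [A⁻]/[HA] = 10^(0.0006) = 1.00

[A⁻]/[HA] = 1.00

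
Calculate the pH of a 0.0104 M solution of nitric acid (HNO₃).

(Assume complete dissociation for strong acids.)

[H⁺] = 0.0104 M for strong acid. pH = -log[H⁺] = -log(0.0104)

pH = 1.98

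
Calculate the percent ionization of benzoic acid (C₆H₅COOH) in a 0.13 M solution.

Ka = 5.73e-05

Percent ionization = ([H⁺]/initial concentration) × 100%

Using Ka equilibrium: x² + Ka×x - Ka×C = 0. Solving: [H⁺] = 2.7008e-03. Percent = (2.7008e-03/0.13) × 100

Percent ionization = 2.08%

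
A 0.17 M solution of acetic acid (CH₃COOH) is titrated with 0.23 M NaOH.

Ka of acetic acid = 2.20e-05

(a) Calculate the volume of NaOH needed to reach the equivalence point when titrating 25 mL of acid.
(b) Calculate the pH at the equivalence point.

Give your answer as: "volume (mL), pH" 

moles acid = 0.17 × 25/1000 = 0.00425 mol; V_base = moles/0.23 × 1000 = 18.5 mL. At equivalence only the conjugate base is present: [A⁻] = 0.00425/0.043 = 9.7750e-02 M. Kb = Kw/Ka = 4.55e-10; [OH⁻] = √(Kb × [A⁻]) = 6.6657e-06; pOH = 5.18; pH = 14 - pOH = 8.82.

V = 18.5 mL, pH = 8.82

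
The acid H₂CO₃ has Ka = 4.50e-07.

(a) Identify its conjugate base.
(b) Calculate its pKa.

(a) The conjugate base is formed by removing one H⁺ from H₂CO₃, giving HCO₃⁻. (b) pKa = -log(Ka) = -log(4.50e-07) = 6.35.

Conjugate base: HCO₃⁻; pK_a = 6.35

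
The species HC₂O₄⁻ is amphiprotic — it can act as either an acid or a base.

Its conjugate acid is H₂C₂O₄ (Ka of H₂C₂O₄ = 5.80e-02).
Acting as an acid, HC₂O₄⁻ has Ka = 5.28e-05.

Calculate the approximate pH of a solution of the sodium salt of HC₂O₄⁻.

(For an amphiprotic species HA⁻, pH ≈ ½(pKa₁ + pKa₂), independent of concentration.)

pKa₁ = -log(5.80e-02) = 1.24; pKa₂ = -log(5.28e-05) = 4.28. For an amphiprotic species, pH ≈ ½(pKa₁ + pKa₂) = ½(1.24 + 4.28) = 2.76.

pH = 2.76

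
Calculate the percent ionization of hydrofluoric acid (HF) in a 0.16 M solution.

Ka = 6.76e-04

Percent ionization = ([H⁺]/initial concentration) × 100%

Using Ka equilibrium: x² + Ka×x - Ka×C = 0. Solving: [H⁺] = 1.0067e-02. Percent = (1.0067e-02/0.16) × 100

Percent ionization = 6.29%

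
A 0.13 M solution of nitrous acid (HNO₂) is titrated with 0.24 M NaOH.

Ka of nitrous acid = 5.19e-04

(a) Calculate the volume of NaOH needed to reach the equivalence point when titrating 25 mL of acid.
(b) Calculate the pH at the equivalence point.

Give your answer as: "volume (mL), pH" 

moles acid = 0.13 × 25/1000 = 0.00325 mol; V_base = moles/0.24 × 1000 = 13.5 mL. At equivalence only the conjugate base is present: [A⁻] = 0.00325/0.039 = 8.4324e-02 M. Kb = Kw/Ka = 1.93e-11; [OH⁻] = √(Kb × [A⁻]) = 1.2747e-06; pOH = 5.89; pH = 14 - pOH = 8.11.

V = 13.5 mL, pH = 8.11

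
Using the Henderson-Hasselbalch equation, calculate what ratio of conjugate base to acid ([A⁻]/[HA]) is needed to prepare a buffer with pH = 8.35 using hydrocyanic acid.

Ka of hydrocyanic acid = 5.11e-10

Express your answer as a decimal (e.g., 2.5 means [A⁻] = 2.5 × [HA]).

pKa = -log(5.11e-10) = 9.2916. pH = pKa + log([A⁻]/[HA]), so log([A⁻]/[HA]) = pH − pKa = 8.35 − 9.2916 = -0.9416. [A⁻]/[HA] = 10^(-0.9416) = 0.114

[A⁻]/[HA] = 0.114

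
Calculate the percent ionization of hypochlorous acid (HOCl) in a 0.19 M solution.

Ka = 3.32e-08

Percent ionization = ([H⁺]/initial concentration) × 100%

Using Ka equilibrium: x² + Ka×x - Ka×C = 0. Solving: [H⁺] = 7.9406e-05. Percent = (7.9406e-05/0.19) × 100

Percent ionization = 0.0418%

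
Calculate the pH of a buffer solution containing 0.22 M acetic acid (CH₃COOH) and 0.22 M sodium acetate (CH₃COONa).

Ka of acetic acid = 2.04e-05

pKa = -log(2.04e-05) = 4.69. pH = pKa + log([A⁻]/[HA]) = 4.69 + log(0.22/0.22)

pH = 4.69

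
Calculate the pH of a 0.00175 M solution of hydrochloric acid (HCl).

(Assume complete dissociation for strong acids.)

[H⁺] = 0.00175 M for strong acid. pH = -log[H⁺] = -log(0.00175)

pH = 2.76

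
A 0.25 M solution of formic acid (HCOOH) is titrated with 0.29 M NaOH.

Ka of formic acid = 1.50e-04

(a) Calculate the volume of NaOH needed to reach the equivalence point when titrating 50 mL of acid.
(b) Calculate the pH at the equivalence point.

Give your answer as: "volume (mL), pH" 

moles acid = 0.25 × 50/1000 = 0.0125 mol; V_base = moles/0.29 × 1000 = 43.1 mL. At equivalence only the conjugate base is present: [A⁻] = 0.0125/0.093 = 1.3426e-01 M. Kb = Kw/Ka = 6.67e-11; [OH⁻] = √(Kb × [A⁻]) = 2.9918e-06; pOH = 5.52; pH = 14 - pOH = 8.48.

V = 43.1 mL, pH = 8.48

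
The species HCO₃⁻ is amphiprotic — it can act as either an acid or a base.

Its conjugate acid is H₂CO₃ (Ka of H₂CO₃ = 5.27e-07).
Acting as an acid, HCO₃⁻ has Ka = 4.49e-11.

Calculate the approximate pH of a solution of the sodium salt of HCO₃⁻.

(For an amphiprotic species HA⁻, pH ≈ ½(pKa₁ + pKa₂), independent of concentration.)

pKa₁ = -log(5.27e-07) = 6.28; pKa₂ = -log(4.49e-11) = 10.35. For an amphiprotic species, pH ≈ ½(pKa₁ + pKa₂) = ½(6.28 + 10.35) = 8.31.

pH = 8.31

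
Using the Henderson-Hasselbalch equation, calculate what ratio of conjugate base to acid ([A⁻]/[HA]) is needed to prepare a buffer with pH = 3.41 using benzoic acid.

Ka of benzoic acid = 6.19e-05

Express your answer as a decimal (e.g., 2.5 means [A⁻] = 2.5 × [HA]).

pKa = -log(6.19e-05) = 4.2083. pH = pKa + log([A⁻]/[HA]), so log([A⁻]/[HA]) = pH − pKa = 3.41 − 4.2083 = -0.7983. [A⁻]/[HA] = 10^(-0.7983) = 0.159

[A⁻]/[HA] = 0.159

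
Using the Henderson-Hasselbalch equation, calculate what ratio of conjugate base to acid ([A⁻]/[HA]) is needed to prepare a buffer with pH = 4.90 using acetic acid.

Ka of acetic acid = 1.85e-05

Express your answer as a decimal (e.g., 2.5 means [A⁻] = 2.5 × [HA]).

pKa = -log(1.85e-05) = 4.7328. pH = pKa + log([A⁻]/[HA]), so log([A⁻]/[HA]) = pH − pKa = 4.90 − 4.7328 = 0.1672. [A⁻]/[HA] = 10^(0.1672) = 1.47

[A⁻]/[HA] = 1.47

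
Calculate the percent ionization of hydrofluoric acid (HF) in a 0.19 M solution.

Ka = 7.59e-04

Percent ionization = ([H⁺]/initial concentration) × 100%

Using Ka equilibrium: x² + Ka×x - Ka×C = 0. Solving: [H⁺] = 1.1635e-02. Percent = (1.1635e-02/0.19) × 100

Percent ionization = 6.12%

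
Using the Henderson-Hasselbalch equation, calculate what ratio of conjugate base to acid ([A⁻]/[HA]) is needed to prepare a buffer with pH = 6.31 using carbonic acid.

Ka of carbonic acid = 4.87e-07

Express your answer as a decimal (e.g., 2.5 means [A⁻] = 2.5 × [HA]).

pKa = -log(4.87e-07) = 6.3125. pH = pKa + log([A⁻]/[HA]), so log([A⁻]/[HA]) = pH − pKa = 6.31 − 6.3125 = -0.0025. [A⁻]/[HA] = 10^(-0.0025) = 0.994

[A⁻]/[HA] = 0.994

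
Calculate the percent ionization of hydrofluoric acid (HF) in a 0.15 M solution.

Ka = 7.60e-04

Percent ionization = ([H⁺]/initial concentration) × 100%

Using Ka equilibrium: x² + Ka×x - Ka×C = 0. Solving: [H⁺] = 1.0304e-02. Percent = (1.0304e-02/0.15) × 100

Percent ionization = 6.87%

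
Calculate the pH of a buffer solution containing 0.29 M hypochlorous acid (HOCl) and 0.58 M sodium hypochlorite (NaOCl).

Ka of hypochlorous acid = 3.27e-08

pKa = -log(3.27e-08) = 7.49. pH = pKa + log([A⁻]/[HA]) = 7.49 + log(0.58/0.29)

pH = 7.79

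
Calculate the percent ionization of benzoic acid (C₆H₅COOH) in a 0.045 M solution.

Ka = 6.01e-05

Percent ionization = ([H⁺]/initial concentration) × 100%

Using Ka equilibrium: x² + Ka×x - Ka×C = 0. Solving: [H⁺] = 1.6148e-03. Percent = (1.6148e-03/0.045) × 100

Percent ionization = 3.59%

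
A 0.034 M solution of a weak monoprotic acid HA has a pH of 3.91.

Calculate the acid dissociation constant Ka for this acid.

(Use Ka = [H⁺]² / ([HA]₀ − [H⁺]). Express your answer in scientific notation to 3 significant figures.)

[H⁺] = 10^(−pH) = 10^(−3.91) = 1.230e-04 M. For HA ⇌ H⁺ + A⁻, Ka = [H⁺][A⁻]/[HA] = [H⁺]² / ([HA]₀ − [H⁺]) = (1.230e-04)² / (0.034 − 1.230e-04) = 4.47e-07.

K_a = 4.47e-07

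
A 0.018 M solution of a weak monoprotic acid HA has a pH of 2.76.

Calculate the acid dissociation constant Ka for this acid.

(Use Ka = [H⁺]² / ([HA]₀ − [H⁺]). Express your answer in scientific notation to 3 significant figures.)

[H⁺] = 10^(−pH) = 10^(−2.76) = 1.738e-03 M. For HA ⇌ H⁺ + A⁻, Ka = [H⁺][A⁻]/[HA] = [H⁺]² / ([HA]₀ − [H⁺]) = (1.738e-03)² / (0.018 − 1.738e-03) = 1.86e-04.

K_a = 1.86e-04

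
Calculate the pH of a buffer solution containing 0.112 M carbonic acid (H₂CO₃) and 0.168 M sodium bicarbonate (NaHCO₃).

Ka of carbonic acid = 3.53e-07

pKa = -log(3.53e-07) = 6.45. pH = pKa + log([A⁻]/[HA]) = 6.45 + log(0.168/0.112)

pH = 6.63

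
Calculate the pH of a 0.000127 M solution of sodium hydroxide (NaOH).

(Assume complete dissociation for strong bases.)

[OH⁻] = 0.000127 M for strong base. pOH = -log[OH⁻] = 3.90, pH = 14 - pOH

pH = 10.10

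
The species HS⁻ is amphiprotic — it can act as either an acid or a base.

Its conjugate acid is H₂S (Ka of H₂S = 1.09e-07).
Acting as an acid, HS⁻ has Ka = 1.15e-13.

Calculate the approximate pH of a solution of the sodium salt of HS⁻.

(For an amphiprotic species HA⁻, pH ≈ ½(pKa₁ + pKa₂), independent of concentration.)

pKa₁ = -log(1.09e-07) = 6.96; pKa₂ = -log(1.15e-13) = 12.94. For an amphiprotic species, pH ≈ ½(pKa₁ + pKa₂) = ½(6.96 + 12.94) = 9.95.

pH = 9.95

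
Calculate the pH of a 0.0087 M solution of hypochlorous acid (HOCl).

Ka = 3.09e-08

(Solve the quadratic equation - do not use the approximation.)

x² + Ka×x - Ka×C = 0. Using quadratic formula: [H⁺] = 1.6381e-05

pH = 4.79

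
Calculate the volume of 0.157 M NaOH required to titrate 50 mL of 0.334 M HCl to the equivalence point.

At equivalence: moles acid = moles base. moles HCl = 0.334 × 50/1000 = 0.0167 mol. V_base = moles / 0.157 × 1000 = 106.4 mL.

V_{base} = 106.4 mL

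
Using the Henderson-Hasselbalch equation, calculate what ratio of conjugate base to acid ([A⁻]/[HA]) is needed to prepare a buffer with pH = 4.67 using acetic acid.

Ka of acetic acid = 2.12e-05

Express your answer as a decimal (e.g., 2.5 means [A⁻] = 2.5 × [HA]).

pKa = -log(2.12e-05) = 4.6737. pH = pKa + log([A⁻]/[HA]), so log([A⁻]/[HA]) = pH − pKa = 4.67 − 4.6737 = -0.0037. [A⁻]/[HA] = 10^(-0.0037) = 0.992

[A⁻]/[HA] = 0.992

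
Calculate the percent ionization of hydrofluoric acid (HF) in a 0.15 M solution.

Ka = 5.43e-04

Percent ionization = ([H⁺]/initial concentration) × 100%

Using Ka equilibrium: x² + Ka×x - Ka×C = 0. Solving: [H⁺] = 8.7575e-03. Percent = (8.7575e-03/0.15) × 100

Percent ionization = 5.84%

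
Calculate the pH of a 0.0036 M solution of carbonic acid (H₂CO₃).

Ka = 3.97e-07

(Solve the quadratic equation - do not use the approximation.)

x² + Ka×x - Ka×C = 0. Using quadratic formula: [H⁺] = 3.7607e-05

pH = 4.42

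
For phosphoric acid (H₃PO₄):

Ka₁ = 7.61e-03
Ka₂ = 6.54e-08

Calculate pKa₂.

pKa₂ = -log(Ka₂) = -log(6.54e-08) = 7.18.

pK_{a2} = 7.18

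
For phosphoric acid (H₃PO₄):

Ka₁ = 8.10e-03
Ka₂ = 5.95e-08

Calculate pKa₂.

pKa₂ = -log(Ka₂) = -log(5.95e-08) = 7.23.

pK_{a2} = 7.23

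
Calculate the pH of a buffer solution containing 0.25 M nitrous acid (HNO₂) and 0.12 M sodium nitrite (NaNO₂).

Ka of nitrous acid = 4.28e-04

pKa = -log(4.28e-04) = 3.37. pH = pKa + log([A⁻]/[HA]) = 3.37 + log(0.12/0.25)

pH = 3.05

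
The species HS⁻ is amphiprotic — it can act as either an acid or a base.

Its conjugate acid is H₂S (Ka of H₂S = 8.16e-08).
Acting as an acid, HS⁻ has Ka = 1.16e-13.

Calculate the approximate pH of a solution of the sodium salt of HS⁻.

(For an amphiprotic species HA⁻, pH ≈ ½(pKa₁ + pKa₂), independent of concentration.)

pKa₁ = -log(8.16e-08) = 7.09; pKa₂ = -log(1.16e-13) = 12.94. For an amphiprotic species, pH ≈ ½(pKa₁ + pKa₂) = ½(7.09 + 12.94) = 10.01.

pH = 10.01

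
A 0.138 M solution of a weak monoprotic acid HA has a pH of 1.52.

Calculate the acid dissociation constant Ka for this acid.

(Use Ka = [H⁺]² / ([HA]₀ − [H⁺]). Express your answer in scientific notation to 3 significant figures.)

[H⁺] = 10^(−pH) = 10^(−1.52) = 3.020e-02 M. For HA ⇌ H⁺ + A⁻, Ka = [H⁺][A⁻]/[HA] = [H⁺]² / ([HA]₀ − [H⁺]) = (3.020e-02)² / (0.138 − 3.020e-02) = 8.46e-03.

K_a = 8.46e-03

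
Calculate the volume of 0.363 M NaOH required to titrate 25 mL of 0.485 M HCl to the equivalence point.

At equivalence: moles acid = moles base. moles HCl = 0.485 × 25/1000 = 0.01213 mol. V_base = moles / 0.363 × 1000 = 33.4 mL.

V_{base} = 33.4 mL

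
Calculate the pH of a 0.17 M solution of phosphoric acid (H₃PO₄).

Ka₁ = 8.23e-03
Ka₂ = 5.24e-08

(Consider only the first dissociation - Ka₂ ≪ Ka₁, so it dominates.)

First dissociation dominates. From Ka₁ = [H⁺][HA⁻]/[H₂A], x² + Ka₁·x − Ka₁·C = 0 with C = 0.17 M and Ka₁ = 8.23e-03. Solving: [H⁺] = (−Ka₁ + √(Ka₁² + 4·Ka₁·C)) / 2 = 3.3515e-02 M. pH = -log(3.3515e-02) = 1.47.

pH = 1.47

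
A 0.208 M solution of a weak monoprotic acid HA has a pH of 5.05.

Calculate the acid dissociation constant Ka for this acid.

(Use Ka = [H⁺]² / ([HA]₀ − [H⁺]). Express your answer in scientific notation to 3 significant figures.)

[H⁺] = 10^(−pH) = 10^(−5.05) = 8.913e-06 M. For HA ⇌ H⁺ + A⁻, Ka = [H⁺][A⁻]/[HA] = [H⁺]² / ([HA]₀ − [H⁺]) = (8.913e-06)² / (0.208 − 8.913e-06) = 3.82e-10.

K_a = 3.82e-10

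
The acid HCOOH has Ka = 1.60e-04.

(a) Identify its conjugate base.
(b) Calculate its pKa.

(a) The conjugate base is formed by removing one H⁺ from HCOOH, giving HCOO⁻. (b) pKa = -log(Ka) = -log(1.60e-04) = 3.80.

Conjugate base: HCOO⁻; pK_a = 3.80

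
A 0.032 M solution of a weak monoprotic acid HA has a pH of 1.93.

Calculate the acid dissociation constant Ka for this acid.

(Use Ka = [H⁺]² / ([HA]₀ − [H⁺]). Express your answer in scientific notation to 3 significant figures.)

[H⁺] = 10^(−pH) = 10^(−1.93) = 1.175e-02 M. For HA ⇌ H⁺ + A⁻, Ka = [H⁺][A⁻]/[HA] = [H⁺]² / ([HA]₀ − [H⁺]) = (1.175e-02)² / (0.032 − 1.175e-02) = 6.82e-03.

K_a = 6.82e-03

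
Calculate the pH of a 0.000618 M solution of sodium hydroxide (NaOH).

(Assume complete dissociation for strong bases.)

[OH⁻] = 0.000618 M for strong base. pOH = -log[OH⁻] = 3.21, pH = 14 - pOH

pH = 10.79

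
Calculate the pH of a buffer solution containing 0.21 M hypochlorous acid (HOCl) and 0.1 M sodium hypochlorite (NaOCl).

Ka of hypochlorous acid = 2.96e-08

pKa = -log(2.96e-08) = 7.53. pH = pKa + log([A⁻]/[HA]) = 7.53 + log(0.1/0.21)

pH = 7.21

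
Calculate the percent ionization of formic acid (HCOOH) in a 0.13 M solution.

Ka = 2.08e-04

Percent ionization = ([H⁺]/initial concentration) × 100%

Using Ka equilibrium: x² + Ka×x - Ka×C = 0. Solving: [H⁺] = 5.0970e-03. Percent = (5.0970e-03/0.13) × 100

Percent ionization = 3.92%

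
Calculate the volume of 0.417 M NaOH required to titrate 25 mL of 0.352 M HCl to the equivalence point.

At equivalence: moles acid = moles base. moles HCl = 0.352 × 25/1000 = 0.0088 mol. V_base = moles / 0.417 × 1000 = 21.1 mL.

V_{base} = 21.1 mL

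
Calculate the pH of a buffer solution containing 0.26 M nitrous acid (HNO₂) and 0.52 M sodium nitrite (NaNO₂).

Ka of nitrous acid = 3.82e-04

pKa = -log(3.82e-04) = 3.42. pH = pKa + log([A⁻]/[HA]) = 3.42 + log(0.52/0.26)

pH = 3.72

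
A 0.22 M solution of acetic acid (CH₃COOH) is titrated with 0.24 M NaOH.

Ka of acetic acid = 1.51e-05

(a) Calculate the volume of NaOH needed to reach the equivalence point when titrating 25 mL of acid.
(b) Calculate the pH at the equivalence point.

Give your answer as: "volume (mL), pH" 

moles acid = 0.22 × 25/1000 = 0.0055 mol; V_base = moles/0.24 × 1000 = 22.9 mL. At equivalence only the conjugate base is present: [A⁻] = 0.0055/0.048 = 1.1478e-01 M. Kb = Kw/Ka = 6.62e-10; [OH⁻] = √(Kb × [A⁻]) = 8.7187e-06; pOH = 5.06; pH = 14 - pOH = 8.94.

V = 22.9 mL, pH = 8.94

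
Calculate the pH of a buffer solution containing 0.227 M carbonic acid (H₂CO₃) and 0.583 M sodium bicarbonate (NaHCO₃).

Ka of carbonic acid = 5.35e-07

pKa = -log(5.35e-07) = 6.27. pH = pKa + log([A⁻]/[HA]) = 6.27 + log(0.583/0.227)

pH = 6.68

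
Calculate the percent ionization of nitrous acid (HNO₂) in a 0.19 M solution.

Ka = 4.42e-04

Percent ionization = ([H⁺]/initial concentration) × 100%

Using Ka equilibrium: x² + Ka×x - Ka×C = 0. Solving: [H⁺] = 8.9457e-03. Percent = (8.9457e-03/0.19) × 100

Percent ionization = 4.71%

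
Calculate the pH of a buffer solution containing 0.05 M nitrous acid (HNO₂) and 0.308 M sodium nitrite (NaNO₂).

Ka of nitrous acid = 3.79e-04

pKa = -log(3.79e-04) = 3.42. pH = pKa + log([A⁻]/[HA]) = 3.42 + log(0.308/0.05)

pH = 4.21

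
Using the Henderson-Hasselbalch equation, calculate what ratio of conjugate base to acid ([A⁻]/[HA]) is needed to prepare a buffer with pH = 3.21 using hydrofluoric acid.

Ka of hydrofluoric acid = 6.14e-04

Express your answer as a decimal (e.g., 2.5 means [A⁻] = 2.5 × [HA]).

pKa = -log(6.14e-04) = 3.2118. pH = pKa + log([A⁻]/[HA]), so log([A⁻]/[HA]) = pH − pKa = 3.21 − 3.2118 = -0.0018. [A⁻]/[HA] = 10^(-0.0018) = 0.996

[A⁻]/[HA] = 0.996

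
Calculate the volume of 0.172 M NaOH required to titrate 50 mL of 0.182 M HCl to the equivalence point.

At equivalence: moles acid = moles base. moles HCl = 0.182 × 50/1000 = 0.0091 mol. V_base = moles / 0.172 × 1000 = 52.9 mL.

V_{base} = 52.9 mL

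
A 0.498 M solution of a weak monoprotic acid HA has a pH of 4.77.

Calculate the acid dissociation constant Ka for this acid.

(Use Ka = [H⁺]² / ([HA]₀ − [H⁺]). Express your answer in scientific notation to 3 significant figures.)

[H⁺] = 10^(−pH) = 10^(−4.77) = 1.698e-05 M. For HA ⇌ H⁺ + A⁻, Ka = [H⁺][A⁻]/[HA] = [H⁺]² / ([HA]₀ − [H⁺]) = (1.698e-05)² / (0.498 − 1.698e-05) = 5.79e-10.

K_a = 5.79e-10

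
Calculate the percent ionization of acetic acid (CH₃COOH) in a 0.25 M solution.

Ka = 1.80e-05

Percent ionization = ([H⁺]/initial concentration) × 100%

Using Ka equilibrium: x² + Ka×x - Ka×C = 0. Solving: [H⁺] = 2.1123e-03. Percent = (2.1123e-03/0.25) × 100

Percent ionization = 0.845%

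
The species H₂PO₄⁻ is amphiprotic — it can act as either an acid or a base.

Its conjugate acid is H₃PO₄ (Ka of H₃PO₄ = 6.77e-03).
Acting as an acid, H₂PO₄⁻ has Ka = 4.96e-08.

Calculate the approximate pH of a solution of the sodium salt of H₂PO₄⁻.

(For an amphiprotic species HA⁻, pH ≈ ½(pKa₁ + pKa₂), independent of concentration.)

pKa₁ = -log(6.77e-03) = 2.17; pKa₂ = -log(4.96e-08) = 7.30. For an amphiprotic species, pH ≈ ½(pKa₁ + pKa₂) = ½(2.17 + 7.30) = 4.74.

pH = 4.74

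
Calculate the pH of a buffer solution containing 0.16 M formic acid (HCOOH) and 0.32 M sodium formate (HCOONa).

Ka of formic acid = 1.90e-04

pKa = -log(1.90e-04) = 3.72. pH = pKa + log([A⁻]/[HA]) = 3.72 + log(0.32/0.16)

pH = 4.02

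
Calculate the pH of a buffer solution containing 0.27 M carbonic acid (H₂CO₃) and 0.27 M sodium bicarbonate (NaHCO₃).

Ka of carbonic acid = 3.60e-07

pKa = -log(3.60e-07) = 6.44. pH = pKa + log([A⁻]/[HA]) = 6.44 + log(0.27/0.27)

pH = 6.44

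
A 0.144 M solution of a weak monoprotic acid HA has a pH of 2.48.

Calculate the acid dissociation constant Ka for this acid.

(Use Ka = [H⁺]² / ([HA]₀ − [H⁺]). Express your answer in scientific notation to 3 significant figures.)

[H⁺] = 10^(−pH) = 10^(−2.48) = 3.311e-03 M. For HA ⇌ H⁺ + A⁻, Ka = [H⁺][A⁻]/[HA] = [H⁺]² / ([HA]₀ − [H⁺]) = (3.311e-03)² / (0.144 − 3.311e-03) = 7.79e-05.

K_a = 7.79e-05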